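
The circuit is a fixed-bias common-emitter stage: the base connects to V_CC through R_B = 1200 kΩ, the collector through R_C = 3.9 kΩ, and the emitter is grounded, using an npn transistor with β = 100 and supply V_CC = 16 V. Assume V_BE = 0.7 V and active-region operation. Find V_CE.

Base loop: V_CC = I_B·R_B + V_BE, so I_B = (16 − 0.7)/1200 kΩ = 0.0128 mA.
In the active region I_C = β·I_B = 100 × 0.0128 = 1.28 mA.
Collector loop: V_CE = V_CC − I_C·R_C = 16 − 1.28×3.9 = 11 V.
Since V_CE = 11 V > V_CE(sat) ≈ 0.2 V, the transistor is in the active region as assumed.

V_CE ≈ 11 V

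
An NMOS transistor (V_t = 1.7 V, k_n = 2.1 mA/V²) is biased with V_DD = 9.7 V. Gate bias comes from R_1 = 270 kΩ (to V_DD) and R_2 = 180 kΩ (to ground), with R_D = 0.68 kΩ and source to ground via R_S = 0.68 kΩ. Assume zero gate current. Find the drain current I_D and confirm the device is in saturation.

V_G = V_DD·R_2/(R_1+R_2) = 9.7×180/450 = 3.88 V.
Assume saturation: I_D = (k_n/2)(V_GS − V_t)² with V_GS = V_G − I_D·R_S = 3.88 − 0.68·I_D.
Substituting gives 0.486·I_D² − 4.11·I_D + 4.99 = 0, with roots I_D = 1.47 or 7 mA.
The root I_D = 7 mA gives V_GS = -0.883 V ≤ V_t, so take I_D = 1.47 mA.
Then V_GS = 2.88 V and V_DS = V_DD − I_D(R_D+R_S) = 9.7 − 1.47×1.36 = 7.7 V.
Saturation requires V_DS ≥ V_GS − V_t = 1.18 V; 7.7 ≥ 1.18 ✓.

I_D ≈ 1.5 mA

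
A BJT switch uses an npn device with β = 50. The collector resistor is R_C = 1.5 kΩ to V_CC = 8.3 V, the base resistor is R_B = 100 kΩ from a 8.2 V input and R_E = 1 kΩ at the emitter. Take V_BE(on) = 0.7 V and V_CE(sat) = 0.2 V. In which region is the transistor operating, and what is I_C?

active; I_C ≈ 2.5 mA

Assume active. Base-emitter loop: I_B = (V_BB − V_BE)/(R_B + (β+1)R_E) = (8.2 − 0.7)/(100 + 51×1) = 0.0497 mA.
I_C = β·I_B = 50×0.0497 = 2.48 mA.
V_CE = V_CC − I_C·R_C − I_E·R_E = 8.3 − 2.48×1.5 − 2.53×1 = 2.04 V > V_CE(sat), so the active-region assumption holds.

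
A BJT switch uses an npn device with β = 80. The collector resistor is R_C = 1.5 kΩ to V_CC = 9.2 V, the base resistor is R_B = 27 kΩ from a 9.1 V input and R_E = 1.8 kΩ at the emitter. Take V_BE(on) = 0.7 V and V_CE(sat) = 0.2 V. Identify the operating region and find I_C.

saturation; I_C ≈ 2.7 mA

Assume active: I_B = (9.1 − 0.7)/(27 + 81×1.8) = 0.0486 mA, I_C = β·I_B = 3.89 mA.
Then V_CE = 9.2 − 3.89×1.5 − 3.94×1.8 = -3.72 V < 0.2 V — the active assumption fails.
Re-solve with V_CE = 0.2 V. KCL at the emitter: V_E/R_E = (V_BB−0.7−V_E)/R_B + (V_CC−0.2−V_E)/R_C, giving V_E = 5.01 V.
I_C = (V_CC − 0.2 − V_E)/R_C = (9 − 5.01)/1.5 = 2.66 mA.
Check: I_B = (8.4 − 5.01)/27 = 0.125 mA, and β·I_B = 10 mA > I_C, confirming saturation.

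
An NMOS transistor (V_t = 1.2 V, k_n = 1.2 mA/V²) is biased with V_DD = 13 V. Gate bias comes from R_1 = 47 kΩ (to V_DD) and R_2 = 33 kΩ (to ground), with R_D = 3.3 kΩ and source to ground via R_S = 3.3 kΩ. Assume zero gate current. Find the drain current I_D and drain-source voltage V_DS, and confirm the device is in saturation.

V_G = V_DD·R_2/(R_1+R_2) = 13×33/80 = 5.36 V.
Assume saturation: I_D = (k_n/2)(V_GS − V_t)² with V_GS = V_G − I_D·R_S = 5.36 − 3.3·I_D.
Substituting gives 6.53·I_D² − 17.5·I_D + 10.4 = 0, with roots I_D = 0.892 or 1.78 mA.
The root I_D = 1.78 mA gives V_GS = -0.524 V ≤ V_t, so take I_D = 0.892 mA.
Then V_GS = 2.42 V and V_DS = V_DD − I_D(R_D+R_S) = 13 − 0.892×6.6 = 7.11 V.
Saturation requires V_DS ≥ V_GS − V_t = 1.22 V; 7.11 ≥ 1.22 ✓.

I_D ≈ 0.89 mA, V_DS ≈ 7.1 V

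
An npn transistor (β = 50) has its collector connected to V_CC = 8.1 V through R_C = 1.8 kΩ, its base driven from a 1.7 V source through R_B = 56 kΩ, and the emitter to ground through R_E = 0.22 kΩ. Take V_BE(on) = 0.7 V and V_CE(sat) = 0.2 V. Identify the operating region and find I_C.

Assume active. Base-emitter loop: I_B = (V_BB − V_BE)/(R_B + (β+1)R_E) = (1.7 − 0.7)/(56 + 51×0.22) = 0.0149 mA.
I_C = β·I_B = 50×0.0149 = 0.744 mA.
V_CE = V_CC − I_C·R_C − I_E·R_E = 8.1 − 0.744×1.8 − 0.759×0.22 = 6.59 V > V_CE(sat), so the active-region assumption holds.

active; I_C ≈ 0.74 mA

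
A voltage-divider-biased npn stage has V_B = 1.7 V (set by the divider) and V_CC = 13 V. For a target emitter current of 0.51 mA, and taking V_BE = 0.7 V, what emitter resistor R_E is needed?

V_E = V_B − V_BE = 1.7 − 0.7 = 1 V.
R_E = V_E / I_E = 1 / 0.51 = 1.96 kΩ.

R_E ≈ 2 kΩ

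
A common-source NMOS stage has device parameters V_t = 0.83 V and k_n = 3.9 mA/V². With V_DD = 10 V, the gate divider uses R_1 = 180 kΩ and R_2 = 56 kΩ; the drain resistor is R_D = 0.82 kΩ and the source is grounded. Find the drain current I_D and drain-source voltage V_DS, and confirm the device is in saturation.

V_G = V_DD·R_2/(R_1+R_2) = 10×56/236 = 2.37 V. With the source grounded, V_GS = V_G = 2.37 V.
Assume saturation: I_D = (k_n/2)(V_GS − V_t)² = (3.9/2)×(2.37 − 0.83)² = 1.95×1.54² = 4.64 mA.
V_DS = V_DD − I_D·R_D = 10 − 4.64×0.82 = 6.19 V.
Saturation requires V_DS ≥ V_GS − V_t = 1.54 V; 6.19 ≥ 1.54 ✓.

I_D ≈ 4.6 mA, V_DS ≈ 6.2 V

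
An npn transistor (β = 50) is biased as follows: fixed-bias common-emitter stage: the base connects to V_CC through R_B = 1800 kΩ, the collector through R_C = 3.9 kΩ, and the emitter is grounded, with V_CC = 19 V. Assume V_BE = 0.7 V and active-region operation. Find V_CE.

V_CE ≈ 17 V

Base loop: V_CC = I_B·R_B + V_BE, so I_B = (19 − 0.7)/1800 kΩ = 0.0102 mA.
In the active region I_C = β·I_B = 50 × 0.0102 = 0.508 mA.
Collector loop: V_CE = V_CC − I_C·R_C = 19 − 0.508×3.9 = 17 V.
Since V_CE = 17 V > V_CE(sat) ≈ 0.2 V, the transistor is in the active region as assumed.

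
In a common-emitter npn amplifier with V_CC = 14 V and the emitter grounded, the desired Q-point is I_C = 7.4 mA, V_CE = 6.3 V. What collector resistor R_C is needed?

Collector loop: V_CC = I_C·R_C + V_CE.
R_C = (V_CC − V_CE)/I_C = (14 − 6.3)/7.4 = 1.04 kΩ.

R_C ≈ 1 kΩ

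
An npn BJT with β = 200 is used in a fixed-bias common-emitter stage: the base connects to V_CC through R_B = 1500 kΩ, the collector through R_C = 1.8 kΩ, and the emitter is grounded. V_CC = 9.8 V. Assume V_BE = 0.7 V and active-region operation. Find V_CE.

V_CE ≈ 7.6 V

Base loop: V_CC = I_B·R_B + V_BE, so I_B = (9.8 − 0.7)/1500 kΩ = 0.00607 mA.
In the active region I_C = β·I_B = 200 × 0.00607 = 1.21 mA.
Collector loop: V_CE = V_CC − I_C·R_C = 9.8 − 1.21×1.8 = 7.62 V.
Since V_CE = 7.62 V > V_CE(sat) ≈ 0.2 V, the transistor is in the active region as assumed.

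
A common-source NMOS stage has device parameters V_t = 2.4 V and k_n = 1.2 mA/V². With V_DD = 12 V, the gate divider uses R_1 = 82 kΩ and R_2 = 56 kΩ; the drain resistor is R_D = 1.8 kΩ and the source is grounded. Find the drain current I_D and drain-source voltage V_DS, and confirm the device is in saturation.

V_G = V_DD·R_2/(R_1+R_2) = 12×56/138 = 4.87 V. With the source grounded, V_GS = V_G = 4.87 V.
Assume saturation: I_D = (k_n/2)(V_GS − V_t)² = (1.2/2)×(4.87 − 2.4)² = 0.6×2.47² = 3.66 mA.
V_DS = V_DD − I_D·R_D = 12 − 3.66×1.8 = 5.41 V.
Saturation requires V_DS ≥ V_GS − V_t = 2.47 V; 5.41 ≥ 2.47 ✓.

I_D ≈ 3.7 mA, V_DS ≈ 5.4 V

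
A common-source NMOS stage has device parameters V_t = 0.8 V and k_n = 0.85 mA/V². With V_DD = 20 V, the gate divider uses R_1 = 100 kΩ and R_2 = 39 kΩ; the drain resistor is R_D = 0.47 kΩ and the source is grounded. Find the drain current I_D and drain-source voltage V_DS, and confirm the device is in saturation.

V_G = V_DD·R_2/(R_1+R_2) = 20×39/139 = 5.61 V. With the source grounded, V_GS = V_G = 5.61 V.
Assume saturation: I_D = (k_n/2)(V_GS − V_t)² = (0.85/2)×(5.61 − 0.8)² = 0.425×4.81² = 9.84 mA.
V_DS = V_DD − I_D·R_D = 20 − 9.84×0.47 = 15.4 V.
Saturation requires V_DS ≥ V_GS − V_t = 4.81 V; 15.4 ≥ 4.81 ✓.

I_D ≈ 9.8 mA, V_DS ≈ 15 V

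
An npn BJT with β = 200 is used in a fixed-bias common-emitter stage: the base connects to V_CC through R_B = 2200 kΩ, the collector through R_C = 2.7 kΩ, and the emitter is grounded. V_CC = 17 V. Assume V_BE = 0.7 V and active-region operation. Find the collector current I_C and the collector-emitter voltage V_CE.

I_C ≈ 1.5 mA, V_CE ≈ 13 V

Base loop: V_CC = I_B·R_B + V_BE, so I_B = (17 − 0.7)/2200 kΩ = 0.00741 mA.
In the active region I_C = β·I_B = 200 × 0.00741 = 1.48 mA.
Collector loop: V_CE = V_CC − I_C·R_C = 17 − 1.48×2.7 = 13 V.
Since V_CE = 13 V > V_CE(sat) ≈ 0.2 V, the transistor is in the active region as assumed.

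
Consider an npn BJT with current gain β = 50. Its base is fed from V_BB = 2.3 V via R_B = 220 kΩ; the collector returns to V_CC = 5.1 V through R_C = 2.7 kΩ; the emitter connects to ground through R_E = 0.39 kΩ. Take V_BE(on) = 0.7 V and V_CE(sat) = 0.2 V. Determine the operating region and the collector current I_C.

Assume active. Base-emitter loop: I_B = (V_BB − V_BE)/(R_B + (β+1)R_E) = (2.3 − 0.7)/(220 + 51×0.39) = 0.00667 mA.
I_C = β·I_B = 50×0.00667 = 0.333 mA.
V_CE = V_CC − I_C·R_C − I_E·R_E = 5.1 − 0.333×2.7 − 0.34×0.39 = 4.07 V > V_CE(sat), so the active-region assumption holds.

active; I_C ≈ 0.33 mA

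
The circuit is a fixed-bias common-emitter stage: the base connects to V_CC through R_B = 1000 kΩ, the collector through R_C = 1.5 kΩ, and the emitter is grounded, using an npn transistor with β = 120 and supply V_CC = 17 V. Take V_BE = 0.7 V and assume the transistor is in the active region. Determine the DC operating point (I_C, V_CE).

Base loop: V_CC = I_B·R_B + V_BE, so I_B = (17 − 0.7)/1000 kΩ = 0.0163 mA.
In the active region I_C = β·I_B = 120 × 0.0163 = 1.96 mA.
Collector loop: V_CE = V_CC − I_C·R_C = 17 − 1.96×1.5 = 14.1 V.
Since V_CE = 14.1 V > V_CE(sat) ≈ 0.2 V, the transistor is in the active region as assumed.

I_C ≈ 2 mA, V_CE ≈ 14 V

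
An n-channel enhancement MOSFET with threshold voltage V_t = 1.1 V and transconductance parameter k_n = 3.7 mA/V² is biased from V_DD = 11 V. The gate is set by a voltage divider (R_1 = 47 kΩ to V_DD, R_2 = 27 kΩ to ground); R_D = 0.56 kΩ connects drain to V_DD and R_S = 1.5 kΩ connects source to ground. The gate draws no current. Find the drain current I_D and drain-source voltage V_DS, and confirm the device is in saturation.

V_G = V_DD·R_2/(R_1+R_2) = 11×27/74 = 4.01 V.
Assume saturation: I_D = (k_n/2)(V_GS − V_t)² with V_GS = V_G − I_D·R_S = 4.01 − 1.5·I_D.
Substituting gives 4.16·I_D² − 17.2·I_D + 15.7 = 0, with roots I_D = 1.37 or 2.76 mA.
The root I_D = 2.76 mA gives V_GS = -0.121 V ≤ V_t, so take I_D = 1.37 mA.
Then V_GS = 1.96 V and V_DS = V_DD − I_D(R_D+R_S) = 11 − 1.37×2.06 = 8.18 V.
Saturation requires V_DS ≥ V_GS − V_t = 0.86 V; 8.18 ≥ 0.86 ✓.

I_D ≈ 1.4 mA, V_DS ≈ 8.2 V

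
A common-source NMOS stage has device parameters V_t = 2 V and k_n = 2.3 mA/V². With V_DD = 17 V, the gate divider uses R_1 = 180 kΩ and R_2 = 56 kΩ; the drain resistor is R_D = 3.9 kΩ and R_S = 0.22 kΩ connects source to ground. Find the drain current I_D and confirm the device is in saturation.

V_G = V_DD·R_2/(R_1+R_2) = 17×56/236 = 4.03 V.
Assume saturation: I_D = (k_n/2)(V_GS − V_t)² with V_GS = V_G − I_D·R_S = 4.03 − 0.22·I_D.
Substituting gives 0.0557·I_D² − 2.03·I_D + 4.76 = 0, with roots I_D = 2.52 or 33.9 mA.
The root I_D = 33.9 mA gives V_GS = -3.43 V ≤ V_t, so take I_D = 2.52 mA.
Then V_GS = 3.48 V and V_DS = V_DD − I_D(R_D+R_S) = 17 − 2.52×4.12 = 6.62 V.
Saturation requires V_DS ≥ V_GS − V_t = 1.48 V; 6.62 ≥ 1.48 ✓.

I_D ≈ 2.5 mA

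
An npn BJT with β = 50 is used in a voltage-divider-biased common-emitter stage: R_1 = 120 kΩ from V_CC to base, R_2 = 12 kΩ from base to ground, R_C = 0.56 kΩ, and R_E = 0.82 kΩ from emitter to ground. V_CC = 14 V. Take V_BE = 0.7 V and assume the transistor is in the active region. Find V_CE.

Thevenize the base divider: V_Th = V_CC·R_2/(R_1+R_2) = 14×12/132 = 1.27 V, R_Th = R_1‖R_2 = 10.9 kΩ.
Base-emitter loop: V_Th = I_B·R_Th + V_BE + (β+1)I_B·R_E, so I_B = (1.27 − 0.7) / (10.9 + 51×0.82) = 0.0109 mA.
I_C = β·I_B = 50×0.0109 = 0.543 mA, and I_E = (β+1)I_B = 0.554 mA.
V_CE = V_CC − I_C·R_C − I_E·R_E = 14 − 0.543×0.56 − 0.554×0.82 = 13.2 V.
V_CE = 13.2 V > 0.2 V confirms active-region operation.

V_CE ≈ 13 V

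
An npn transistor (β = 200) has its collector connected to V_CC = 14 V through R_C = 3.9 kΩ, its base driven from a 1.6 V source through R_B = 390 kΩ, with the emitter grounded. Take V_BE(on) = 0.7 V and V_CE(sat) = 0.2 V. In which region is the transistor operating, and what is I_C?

Assume active. Base-emitter loop: I_B = (V_BB − V_BE)/R_B = (1.6 − 0.7)/390 = 0.00231 mA.
I_C = β·I_B = 200×0.00231 = 0.462 mA.
V_CE = V_CC − I_C·R_C = 14 − 0.462×3.9 = 12.2 V > V_CE(sat), so the active-region assumption holds.

active; I_C ≈ 0.46 mA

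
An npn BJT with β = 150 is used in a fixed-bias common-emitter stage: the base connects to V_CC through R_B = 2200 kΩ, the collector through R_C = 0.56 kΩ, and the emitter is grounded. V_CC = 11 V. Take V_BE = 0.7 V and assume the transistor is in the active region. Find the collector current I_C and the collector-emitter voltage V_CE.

Base loop: V_CC = I_B·R_B + V_BE, so I_B = (11 − 0.7)/2200 kΩ = 0.00468 mA.
In the active region I_C = β·I_B = 150 × 0.00468 = 0.702 mA.
Collector loop: V_CE = V_CC − I_C·R_C = 11 − 0.702×0.56 = 10.6 V.
Since V_CE = 10.6 V > V_CE(sat) ≈ 0.2 V, the transistor is in the active region as assumed.

I_C ≈ 0.7 mA, V_CE ≈ 11 V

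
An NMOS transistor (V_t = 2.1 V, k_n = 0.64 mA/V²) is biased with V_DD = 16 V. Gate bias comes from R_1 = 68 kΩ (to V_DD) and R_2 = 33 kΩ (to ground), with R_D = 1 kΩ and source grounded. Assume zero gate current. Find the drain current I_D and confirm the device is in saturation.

V_G = V_DD·R_2/(R_1+R_2) = 16×33/101 = 5.23 V. With the source grounded, V_GS = V_G = 5.23 V.
Assume saturation: I_D = (k_n/2)(V_GS − V_t)² = (0.64/2)×(5.23 − 2.1)² = 0.32×3.13² = 3.13 mA.
V_DS = V_DD − I_D·R_D = 16 − 3.13×1 = 12.9 V.
Saturation requires V_DS ≥ V_GS − V_t = 3.13 V; 12.9 ≥ 3.13 ✓.

I_D ≈ 3.1 mA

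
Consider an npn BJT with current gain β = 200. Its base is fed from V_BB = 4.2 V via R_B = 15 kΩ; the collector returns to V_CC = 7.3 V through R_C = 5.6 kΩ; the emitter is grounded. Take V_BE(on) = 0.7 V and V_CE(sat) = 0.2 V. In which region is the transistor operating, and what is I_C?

saturation; I_C ≈ 1.3 mA

Assume active: I_B = (4.2 − 0.7)/15 = 0.233 mA, giving I_C = β·I_B = 46.7 mA.
But then V_CE = 7.3 − 46.7×5.6 = -254 V < V_CE(sat) = 0.2 V — impossible in the active region.
So the transistor is saturated. With V_CE = 0.2 V, I_C = (V_CC − 0.2)/R_C = 7.1/5.6 = 1.27 mA.
Check: β·I_B = 46.7 mA > I_C = 1.27 mA, confirming saturation.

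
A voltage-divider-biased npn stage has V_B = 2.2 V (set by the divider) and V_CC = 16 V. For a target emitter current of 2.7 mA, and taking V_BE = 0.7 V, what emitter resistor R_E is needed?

R_E ≈ 0.56 kΩ

V_E = V_B − V_BE = 2.2 − 0.7 = 1.5 V.
R_E = V_E / I_E = 1.5 / 2.7 = 0.556 kΩ.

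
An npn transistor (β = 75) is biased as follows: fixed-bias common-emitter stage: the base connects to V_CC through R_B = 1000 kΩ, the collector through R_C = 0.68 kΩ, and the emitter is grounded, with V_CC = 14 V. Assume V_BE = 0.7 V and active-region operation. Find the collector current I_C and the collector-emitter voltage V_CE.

Base loop: V_CC = I_B·R_B + V_BE, so I_B = (14 − 0.7)/1000 kΩ = 0.0133 mA.
In the active region I_C = β·I_B = 75 × 0.0133 = 0.998 mA.
Collector loop: V_CE = V_CC − I_C·R_C = 14 − 0.998×0.68 = 13.3 V.
Since V_CE = 13.3 V > V_CE(sat) ≈ 0.2 V, the transistor is in the active region as assumed.

I_C ≈ 1 mA, V_CE ≈ 13 V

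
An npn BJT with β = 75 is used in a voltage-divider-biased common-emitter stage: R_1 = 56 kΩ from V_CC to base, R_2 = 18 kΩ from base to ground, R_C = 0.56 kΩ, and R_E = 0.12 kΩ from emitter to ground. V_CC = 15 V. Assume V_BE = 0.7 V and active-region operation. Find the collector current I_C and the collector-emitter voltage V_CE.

I_C ≈ 9.7 mA, V_CE ≈ 8.4 V

Thevenize the base divider: V_Th = V_CC·R_2/(R_1+R_2) = 15×18/74 = 3.65 V, R_Th = R_1‖R_2 = 13.6 kΩ.
Base-emitter loop: V_Th = I_B·R_Th + V_BE + (β+1)I_B·R_E, so I_B = (3.65 − 0.7) / (13.6 + 76×0.12) = 0.13 mA.
I_C = β·I_B = 75×0.13 = 9.72 mA, and I_E = (β+1)I_B = 9.85 mA.
V_CE = V_CC − I_C·R_C − I_E·R_E = 15 − 9.72×0.56 − 9.85×0.12 = 8.37 V.
V_CE = 8.37 V > 0.2 V confirms active-region operation.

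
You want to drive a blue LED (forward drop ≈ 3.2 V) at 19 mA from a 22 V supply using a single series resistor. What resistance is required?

R ≈ 0.99 kΩ

The resistor drops V_S − V_D = 22 − 3.2 = 18.8 V at 19 mA.
R = 18.8 V / 19 mA = 0.989 kΩ.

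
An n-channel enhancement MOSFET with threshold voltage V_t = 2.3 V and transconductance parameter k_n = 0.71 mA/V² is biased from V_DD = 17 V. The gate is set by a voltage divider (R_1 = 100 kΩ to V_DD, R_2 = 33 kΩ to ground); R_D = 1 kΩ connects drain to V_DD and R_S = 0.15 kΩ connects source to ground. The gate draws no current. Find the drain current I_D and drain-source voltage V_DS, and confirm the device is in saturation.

V_G = V_DD·R_2/(R_1+R_2) = 17×33/133 = 4.22 V.
Assume saturation: I_D = (k_n/2)(V_GS − V_t)² with V_GS = V_G − I_D·R_S = 4.22 − 0.15·I_D.
Substituting gives 0.00799·I_D² − 1.2·I_D + 1.31 = 0, with roots I_D = 1.09 or 150 mA.
The root I_D = 150 mA gives V_GS = -18.2 V ≤ V_t, so take I_D = 1.09 mA.
Then V_GS = 4.05 V and V_DS = V_DD − I_D(R_D+R_S) = 17 − 1.09×1.15 = 15.7 V.
Saturation requires V_DS ≥ V_GS − V_t = 1.75 V; 15.7 ≥ 1.75 ✓.

I_D ≈ 1.1 mA, V_DS ≈ 16 V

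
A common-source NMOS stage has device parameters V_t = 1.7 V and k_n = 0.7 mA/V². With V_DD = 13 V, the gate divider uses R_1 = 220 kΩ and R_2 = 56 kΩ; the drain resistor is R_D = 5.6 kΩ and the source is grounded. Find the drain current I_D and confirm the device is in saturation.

I_D ≈ 0.31 mA

V_G = V_DD·R_2/(R_1+R_2) = 13×56/276 = 2.64 V. With the source grounded, V_GS = V_G = 2.64 V.
Assume saturation: I_D = (k_n/2)(V_GS − V_t)² = (0.7/2)×(2.64 − 1.7)² = 0.35×0.938² = 0.308 mA.
V_DS = V_DD − I_D·R_D = 13 − 0.308×5.6 = 11.3 V.
Saturation requires V_DS ≥ V_GS − V_t = 0.938 V; 11.3 ≥ 0.938 ✓.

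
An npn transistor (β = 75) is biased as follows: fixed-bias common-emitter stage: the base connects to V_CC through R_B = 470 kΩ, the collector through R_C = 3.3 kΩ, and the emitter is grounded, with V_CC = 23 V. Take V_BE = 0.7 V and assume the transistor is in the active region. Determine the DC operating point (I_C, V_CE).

I_C ≈ 3.6 mA, V_CE ≈ 11 V

Base loop: V_CC = I_B·R_B + V_BE, so I_B = (23 − 0.7)/470 kΩ = 0.0474 mA.
In the active region I_C = β·I_B = 75 × 0.0474 = 3.56 mA.
Collector loop: V_CE = V_CC − I_C·R_C = 23 − 3.56×3.3 = 11.3 V.
Since V_CE = 11.3 V > V_CE(sat) ≈ 0.2 V, the transistor is in the active region as assumed.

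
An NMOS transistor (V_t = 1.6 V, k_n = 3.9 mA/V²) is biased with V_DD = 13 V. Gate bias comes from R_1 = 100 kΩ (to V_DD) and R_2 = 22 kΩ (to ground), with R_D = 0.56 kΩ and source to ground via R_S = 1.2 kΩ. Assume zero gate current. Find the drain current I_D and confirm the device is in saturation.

I_D ≈ 0.3 mA

V_G = V_DD·R_2/(R_1+R_2) = 13×22/122 = 2.34 V.
Assume saturation: I_D = (k_n/2)(V_GS − V_t)² with V_GS = V_G − I_D·R_S = 2.34 − 1.2·I_D.
Substituting gives 2.81·I_D² − 4.48·I_D + 1.08 = 0, with roots I_D = 0.296 or 1.3 mA.
The root I_D = 1.3 mA gives V_GS = 0.783 V ≤ V_t, so take I_D = 0.296 mA.
Then V_GS = 1.99 V and V_DS = V_DD − I_D(R_D+R_S) = 13 − 0.296×1.76 = 12.5 V.
Saturation requires V_DS ≥ V_GS − V_t = 0.389 V; 12.5 ≥ 0.389 ✓.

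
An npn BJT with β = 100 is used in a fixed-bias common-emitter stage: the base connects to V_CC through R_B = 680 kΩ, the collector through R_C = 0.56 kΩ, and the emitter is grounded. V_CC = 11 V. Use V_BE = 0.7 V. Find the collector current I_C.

Base loop: V_CC = I_B·R_B + V_BE, so I_B = (11 − 0.7)/680 kΩ = 0.0151 mA.
In the active region I_C = β·I_B = 100 × 0.0151 = 1.51 mA.
Collector loop: V_CE = V_CC − I_C·R_C = 11 − 1.51×0.56 = 10.2 V.
Since V_CE = 10.2 V > V_CE(sat) ≈ 0.2 V, the transistor is in the active region as assumed.

I_C ≈ 1.5 mA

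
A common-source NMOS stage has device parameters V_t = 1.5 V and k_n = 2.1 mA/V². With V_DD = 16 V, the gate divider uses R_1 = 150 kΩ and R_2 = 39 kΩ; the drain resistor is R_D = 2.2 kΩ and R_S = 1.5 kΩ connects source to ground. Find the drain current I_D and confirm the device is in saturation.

V_G = V_DD·R_2/(R_1+R_2) = 16×39/189 = 3.3 V.
Assume saturation: I_D = (k_n/2)(V_GS − V_t)² with V_GS = V_G − I_D·R_S = 3.3 − 1.5·I_D.
Substituting gives 2.36·I_D² − 6.67·I_D + 3.41 = 0, with roots I_D = 0.669 or 2.16 mA.
The root I_D = 2.16 mA gives V_GS = 0.0669 V ≤ V_t, so take I_D = 0.669 mA.
Then V_GS = 2.3 V and V_DS = V_DD − I_D(R_D+R_S) = 16 − 0.669×3.7 = 13.5 V.
Saturation requires V_DS ≥ V_GS − V_t = 0.798 V; 13.5 ≥ 0.798 ✓.

I_D ≈ 0.67 mA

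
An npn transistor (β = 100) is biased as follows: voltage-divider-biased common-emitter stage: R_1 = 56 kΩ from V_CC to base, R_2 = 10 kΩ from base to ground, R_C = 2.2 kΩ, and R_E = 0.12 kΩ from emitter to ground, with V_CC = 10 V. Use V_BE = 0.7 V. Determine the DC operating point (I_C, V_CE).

Thevenize the base divider: V_Th = V_CC·R_2/(R_1+R_2) = 10×10/66 = 1.52 V, R_Th = R_1‖R_2 = 8.48 kΩ.
Base-emitter loop: V_Th = I_B·R_Th + V_BE + (β+1)I_B·R_E, so I_B = (1.52 − 0.7) / (8.48 + 101×0.12) = 0.0396 mA.
I_C = β·I_B = 100×0.0396 = 3.96 mA, and I_E = (β+1)I_B = 4 mA.
V_CE = V_CC − I_C·R_C − I_E·R_E = 10 − 3.96×2.2 − 4×0.12 = 0.817 V.
V_CE = 0.817 V > 0.2 V confirms active-region operation.

I_C ≈ 4 mA, V_CE ≈ 0.82 V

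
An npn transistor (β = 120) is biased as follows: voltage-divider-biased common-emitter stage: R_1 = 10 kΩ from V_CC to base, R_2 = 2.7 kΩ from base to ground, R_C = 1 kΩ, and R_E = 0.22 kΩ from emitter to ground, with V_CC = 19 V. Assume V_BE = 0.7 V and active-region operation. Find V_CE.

V_CE ≈ 2 V

Thevenize the base divider: V_Th = V_CC·R_2/(R_1+R_2) = 19×2.7/12.7 = 4.04 V, R_Th = R_1‖R_2 = 2.13 kΩ.
Base-emitter loop: V_Th = I_B·R_Th + V_BE + (β+1)I_B·R_E, so I_B = (4.04 − 0.7) / (2.13 + 121×0.22) = 0.116 mA.
I_C = β·I_B = 120×0.116 = 13.9 mA, and I_E = (β+1)I_B = 14.1 mA.
V_CE = V_CC − I_C·R_C − I_E·R_E = 19 − 13.9×1 − 14.1×0.22 = 1.97 V.
V_CE = 1.97 V > 0.2 V confirms active-region operation.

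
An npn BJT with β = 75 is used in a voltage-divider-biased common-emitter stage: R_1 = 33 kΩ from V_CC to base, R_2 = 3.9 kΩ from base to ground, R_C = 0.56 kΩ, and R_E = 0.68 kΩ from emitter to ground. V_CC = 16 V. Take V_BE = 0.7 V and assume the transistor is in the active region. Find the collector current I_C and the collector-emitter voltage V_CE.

Thevenize the base divider: V_Th = V_CC·R_2/(R_1+R_2) = 16×3.9/36.9 = 1.69 V, R_Th = R_1‖R_2 = 3.49 kΩ.
Base-emitter loop: V_Th = I_B·R_Th + V_BE + (β+1)I_B·R_E, so I_B = (1.69 − 0.7) / (3.49 + 76×0.68) = 0.018 mA.
I_C = β·I_B = 75×0.018 = 1.35 mA, and I_E = (β+1)I_B = 1.37 mA.
V_CE = V_CC − I_C·R_C − I_E·R_E = 16 − 1.35×0.56 − 1.37×0.68 = 14.3 V.
V_CE = 14.3 V > 0.2 V confirms active-region operation.

I_C ≈ 1.3 mA, V_CE ≈ 14 V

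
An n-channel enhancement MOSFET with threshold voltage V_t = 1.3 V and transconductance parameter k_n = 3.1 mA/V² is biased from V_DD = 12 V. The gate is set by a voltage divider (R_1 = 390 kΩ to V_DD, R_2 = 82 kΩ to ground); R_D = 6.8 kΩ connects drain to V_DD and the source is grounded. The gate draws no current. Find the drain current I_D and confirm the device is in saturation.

I_D ≈ 0.95 mA

V_G = V_DD·R_2/(R_1+R_2) = 12×82/472 = 2.08 V. With the source grounded, V_GS = V_G = 2.08 V.
Assume saturation: I_D = (k_n/2)(V_GS − V_t)² = (3.1/2)×(2.08 − 1.3)² = 1.55×0.785² = 0.955 mA.
V_DS = V_DD − I_D·R_D = 12 − 0.955×6.8 = 5.51 V.
Saturation requires V_DS ≥ V_GS − V_t = 0.785 V; 5.51 ≥ 0.785 ✓.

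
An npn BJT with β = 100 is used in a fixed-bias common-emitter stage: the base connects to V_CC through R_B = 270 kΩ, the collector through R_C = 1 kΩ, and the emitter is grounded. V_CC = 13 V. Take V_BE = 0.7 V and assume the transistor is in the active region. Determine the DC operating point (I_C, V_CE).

I_C ≈ 4.6 mA, V_CE ≈ 8.4 V

Base loop: V_CC = I_B·R_B + V_BE, so I_B = (13 − 0.7)/270 kΩ = 0.0456 mA.
In the active region I_C = β·I_B = 100 × 0.0456 = 4.56 mA.
Collector loop: V_CE = V_CC − I_C·R_C = 13 − 4.56×1 = 8.44 V.
Since V_CE = 8.44 V > V_CE(sat) ≈ 0.2 V, the transistor is in the active region as assumed.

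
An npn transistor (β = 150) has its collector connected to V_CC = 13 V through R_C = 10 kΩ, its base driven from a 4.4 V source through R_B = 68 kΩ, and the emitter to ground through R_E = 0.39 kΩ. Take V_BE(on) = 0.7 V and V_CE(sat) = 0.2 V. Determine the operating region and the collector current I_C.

saturation; I_C ≈ 1.2 mA

Assume active: I_B = (4.4 − 0.7)/(68 + 151×0.39) = 0.0292 mA, I_C = β·I_B = 4.37 mA.
Then V_CE = 13 − 4.37×10 − 4.4×0.39 = -32.5 V < 0.2 V — the active assumption fails.
Re-solve with V_CE = 0.2 V. KCL at the emitter: V_E/R_E = (V_BB−0.7−V_E)/R_B + (V_CC−0.2−V_E)/R_C, giving V_E = 0.498 V.
I_C = (V_CC − 0.2 − V_E)/R_C = (12.8 − 0.498)/10 = 1.23 mA.
Check: I_B = (3.7 − 0.498)/68 = 0.0471 mA, and β·I_B = 7.06 mA > I_C, confirming saturation.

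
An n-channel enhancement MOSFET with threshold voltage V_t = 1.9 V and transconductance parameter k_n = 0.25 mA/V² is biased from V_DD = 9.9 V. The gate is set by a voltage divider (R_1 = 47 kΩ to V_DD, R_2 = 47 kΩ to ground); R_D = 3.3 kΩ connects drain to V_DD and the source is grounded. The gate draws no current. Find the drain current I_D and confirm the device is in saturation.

V_G = V_DD·R_2/(R_1+R_2) = 9.9×47/94 = 4.95 V. With the source grounded, V_GS = V_G = 4.95 V.
Assume saturation: I_D = (k_n/2)(V_GS − V_t)² = (0.25/2)×(4.95 − 1.9)² = 0.125×3.05² = 1.16 mA.
V_DS = V_DD − I_D·R_D = 9.9 − 1.16×3.3 = 6.06 V.
Saturation requires V_DS ≥ V_GS − V_t = 3.05 V; 6.06 ≥ 3.05 ✓.

I_D ≈ 1.2 mA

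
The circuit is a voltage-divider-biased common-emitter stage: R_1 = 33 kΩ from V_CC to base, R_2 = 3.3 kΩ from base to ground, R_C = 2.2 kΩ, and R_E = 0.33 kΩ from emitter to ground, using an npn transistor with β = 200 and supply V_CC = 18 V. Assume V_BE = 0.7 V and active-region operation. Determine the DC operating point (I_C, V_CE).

Thevenize the base divider: V_Th = V_CC·R_2/(R_1+R_2) = 18×3.3/36.3 = 1.64 V, R_Th = R_1‖R_2 = 3 kΩ.
Base-emitter loop: V_Th = I_B·R_Th + V_BE + (β+1)I_B·R_E, so I_B = (1.64 − 0.7) / (3 + 201×0.33) = 0.0135 mA.
I_C = β·I_B = 200×0.0135 = 2.7 mA, and I_E = (β+1)I_B = 2.71 mA.
V_CE = V_CC − I_C·R_C − I_E·R_E = 18 − 2.7×2.2 − 2.71×0.33 = 11.2 V.
V_CE = 11.2 V > 0.2 V confirms active-region operation.

I_C ≈ 2.7 mA, V_CE ≈ 11 V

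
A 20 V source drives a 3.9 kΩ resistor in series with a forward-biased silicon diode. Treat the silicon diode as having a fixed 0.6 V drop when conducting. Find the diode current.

I ≈ 5 mA

KVL around the loop: 20 = V_D + I·R = 0.6 + I × 3.9 kΩ.
So I = (20 − 0.6) / 3.9 kΩ = 19.4 / 3.9 = 4.97 mA.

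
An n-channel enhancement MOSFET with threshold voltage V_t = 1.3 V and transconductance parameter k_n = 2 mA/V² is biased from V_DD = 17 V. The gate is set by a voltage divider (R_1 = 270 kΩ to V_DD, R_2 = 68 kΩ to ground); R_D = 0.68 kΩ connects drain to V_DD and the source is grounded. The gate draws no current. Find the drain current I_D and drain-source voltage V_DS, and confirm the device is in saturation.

V_G = V_DD·R_2/(R_1+R_2) = 17×68/338 = 3.42 V. With the source grounded, V_GS = V_G = 3.42 V.
Assume saturation: I_D = (k_n/2)(V_GS − V_t)² = (2/2)×(3.42 − 1.3)² = 1×2.12² = 4.49 mA.
V_DS = V_DD − I_D·R_D = 17 − 4.49×0.68 = 13.9 V.
Saturation requires V_DS ≥ V_GS − V_t = 2.12 V; 13.9 ≥ 2.12 ✓.

I_D ≈ 4.5 mA, V_DS ≈ 14 V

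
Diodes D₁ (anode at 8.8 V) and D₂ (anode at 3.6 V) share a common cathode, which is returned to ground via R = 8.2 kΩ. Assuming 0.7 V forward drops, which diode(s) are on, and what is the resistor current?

Only D₁ conducts; I_R ≈ 0.99 mA

Assume both conduct. Then node N would need to be at both 8.8−0.7 = 8.1 V and 3.6−0.7 = 2.9 V, which is impossible.
Assume only D₁ conducts: V_N = 8.8 − 0.7 = 8.1 V, so I_R = 8.1/8.2 = 0.988 mA.
Check D₂: its anode-to-cathode voltage is 3.6 − 8.1 = -4.5 V < 0.7 V, so it is off. The assumption is consistent.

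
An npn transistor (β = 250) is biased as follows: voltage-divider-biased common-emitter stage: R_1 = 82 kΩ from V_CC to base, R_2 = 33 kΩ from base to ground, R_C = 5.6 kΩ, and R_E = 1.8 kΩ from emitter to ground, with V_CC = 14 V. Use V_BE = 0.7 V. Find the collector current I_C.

I_C ≈ 1.7 mA

Thevenize the base divider: V_Th = V_CC·R_2/(R_1+R_2) = 14×33/115 = 4.02 V, R_Th = R_1‖R_2 = 23.5 kΩ.
Base-emitter loop: V_Th = I_B·R_Th + V_BE + (β+1)I_B·R_E, so I_B = (4.02 − 0.7) / (23.5 + 251×1.8) = 0.00698 mA.
I_C = β·I_B = 250×0.00698 = 1.74 mA, and I_E = (β+1)I_B = 1.75 mA.
V_CE = V_CC − I_C·R_C − I_E·R_E = 14 − 1.74×5.6 − 1.75×1.8 = 1.08 V.
V_CE = 1.08 V > 0.2 V confirms active-region operation.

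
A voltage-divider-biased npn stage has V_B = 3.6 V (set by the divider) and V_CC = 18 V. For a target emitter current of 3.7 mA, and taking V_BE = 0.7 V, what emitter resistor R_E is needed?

V_E = V_B − V_BE = 3.6 − 0.7 = 2.9 V.
R_E = V_E / I_E = 2.9 / 3.7 = 0.784 kΩ.

R_E ≈ 0.78 kΩ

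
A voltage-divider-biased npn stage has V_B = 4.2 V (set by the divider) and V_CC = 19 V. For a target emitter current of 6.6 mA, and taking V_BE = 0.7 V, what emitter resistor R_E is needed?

V_E = V_B − V_BE = 4.2 − 0.7 = 3.5 V.
R_E = V_E / I_E = 3.5 / 6.6 = 0.53 kΩ.

R_E ≈ 0.53 kΩ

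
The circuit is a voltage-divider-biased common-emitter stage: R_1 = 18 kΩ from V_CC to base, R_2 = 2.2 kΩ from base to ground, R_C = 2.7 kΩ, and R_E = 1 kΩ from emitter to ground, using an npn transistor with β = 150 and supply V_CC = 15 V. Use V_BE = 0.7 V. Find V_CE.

V_CE ≈ 12 V

Thevenize the base divider: V_Th = V_CC·R_2/(R_1+R_2) = 15×2.2/20.2 = 1.63 V, R_Th = R_1‖R_2 = 1.96 kΩ.
Base-emitter loop: V_Th = I_B·R_Th + V_BE + (β+1)I_B·R_E, so I_B = (1.63 − 0.7) / (1.96 + 151×1) = 0.0061 mA.
I_C = β·I_B = 150×0.0061 = 0.916 mA, and I_E = (β+1)I_B = 0.922 mA.
V_CE = V_CC − I_C·R_C − I_E·R_E = 15 − 0.916×2.7 − 0.922×1 = 11.6 V.
V_CE = 11.6 V > 0.2 V confirms active-region operation.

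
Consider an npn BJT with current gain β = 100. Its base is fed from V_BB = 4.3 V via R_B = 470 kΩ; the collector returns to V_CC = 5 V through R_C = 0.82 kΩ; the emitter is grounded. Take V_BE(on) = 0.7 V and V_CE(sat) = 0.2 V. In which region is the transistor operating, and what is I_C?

Assume active. Base-emitter loop: I_B = (V_BB − V_BE)/R_B = (4.3 − 0.7)/470 = 0.00766 mA.
I_C = β·I_B = 100×0.00766 = 0.766 mA.
V_CE = V_CC − I_C·R_C = 5 − 0.766×0.82 = 4.37 V > V_CE(sat), so the active-region assumption holds.

active; I_C ≈ 0.77 mA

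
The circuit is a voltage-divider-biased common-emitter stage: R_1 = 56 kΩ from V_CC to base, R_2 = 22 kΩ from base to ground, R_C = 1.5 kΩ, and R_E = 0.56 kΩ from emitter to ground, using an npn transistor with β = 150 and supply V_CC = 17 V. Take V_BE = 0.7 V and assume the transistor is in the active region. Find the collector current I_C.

Thevenize the base divider: V_Th = V_CC·R_2/(R_1+R_2) = 17×22/78 = 4.79 V, R_Th = R_1‖R_2 = 15.8 kΩ.
Base-emitter loop: V_Th = I_B·R_Th + V_BE + (β+1)I_B·R_E, so I_B = (4.79 − 0.7) / (15.8 + 151×0.56) = 0.0408 mA.
I_C = β·I_B = 150×0.0408 = 6.12 mA, and I_E = (β+1)I_B = 6.16 mA.
V_CE = V_CC − I_C·R_C − I_E·R_E = 17 − 6.12×1.5 − 6.16×0.56 = 4.37 V.
V_CE = 4.37 V > 0.2 V confirms active-region operation.

I_C ≈ 6.1 mA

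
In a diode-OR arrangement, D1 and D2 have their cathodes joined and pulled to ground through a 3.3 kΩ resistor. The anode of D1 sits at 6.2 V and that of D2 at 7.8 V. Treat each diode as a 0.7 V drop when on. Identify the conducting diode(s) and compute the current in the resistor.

Only D2 conducts; I_R ≈ 2.2 mA

Assume both conduct. Then node N would need to be at both 6.2−0.7 = 5.5 V and 7.8−0.7 = 7.1 V, which is impossible.
Assume only D2 conducts: V_N = 7.8 − 0.7 = 7.1 V, so I_R = 7.1/3.3 = 2.15 mA.
Check D1: its anode-to-cathode voltage is 6.2 − 7.1 = -0.9 V < 0.7 V, so it is off. The assumption is consistent.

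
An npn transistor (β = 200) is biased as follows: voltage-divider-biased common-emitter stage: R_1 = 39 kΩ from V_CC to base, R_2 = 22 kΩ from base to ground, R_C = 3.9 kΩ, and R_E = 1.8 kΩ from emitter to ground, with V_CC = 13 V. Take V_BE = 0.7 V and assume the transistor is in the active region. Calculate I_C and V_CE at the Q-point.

Thevenize the base divider: V_Th = V_CC·R_2/(R_1+R_2) = 13×22/61 = 4.69 V, R_Th = R_1‖R_2 = 14.1 kΩ.
Base-emitter loop: V_Th = I_B·R_Th + V_BE + (β+1)I_B·R_E, so I_B = (4.69 − 0.7) / (14.1 + 201×1.8) = 0.0106 mA.
I_C = β·I_B = 200×0.0106 = 2.12 mA, and I_E = (β+1)I_B = 2.13 mA.
V_CE = V_CC − I_C·R_C − I_E·R_E = 13 − 2.12×3.9 − 2.13×1.8 = 0.884 V.
V_CE = 0.884 V > 0.2 V confirms active-region operation.

I_C ≈ 2.1 mA, V_CE ≈ 0.88 V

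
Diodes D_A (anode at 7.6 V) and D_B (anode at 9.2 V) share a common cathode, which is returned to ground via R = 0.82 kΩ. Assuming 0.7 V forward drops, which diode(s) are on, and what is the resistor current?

Only D_B conducts; I_R ≈ 10 mA

Assume both conduct. Then node N would need to be at both 7.6−0.7 = 6.9 V and 9.2−0.7 = 8.5 V, which is impossible.
Assume only D_B conducts: V_N = 9.2 − 0.7 = 8.5 V, so I_R = 8.5/0.82 = 10.4 mA.
Check D_A: its anode-to-cathode voltage is 7.6 − 8.5 = -0.9 V < 0.7 V, so it is off. The assumption is consistent.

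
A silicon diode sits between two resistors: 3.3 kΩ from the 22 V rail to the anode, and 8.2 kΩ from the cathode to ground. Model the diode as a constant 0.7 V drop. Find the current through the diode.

I ≈ 1.9 mA

The two resistors are in series with the diode, so KVL gives 22 = I·3.3 + 0.7 + I·8.2.
I = (22 − 0.7) / (3.3 + 8.2) kΩ = 21.3 / 11.5 = 1.85 mA.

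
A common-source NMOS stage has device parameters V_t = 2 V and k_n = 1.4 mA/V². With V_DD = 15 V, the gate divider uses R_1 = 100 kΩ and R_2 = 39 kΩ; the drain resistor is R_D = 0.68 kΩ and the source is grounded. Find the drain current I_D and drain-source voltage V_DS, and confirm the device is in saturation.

I_D ≈ 3.4 mA, V_DS ≈ 13 V

V_G = V_DD·R_2/(R_1+R_2) = 15×39/139 = 4.21 V. With the source grounded, V_GS = V_G = 4.21 V.
Assume saturation: I_D = (k_n/2)(V_GS − V_t)² = (1.4/2)×(4.21 − 2)² = 0.7×2.21² = 3.41 mA.
V_DS = V_DD − I_D·R_D = 15 − 3.41×0.68 = 12.7 V.
Saturation requires V_DS ≥ V_GS − V_t = 2.21 V; 12.7 ≥ 2.21 ✓.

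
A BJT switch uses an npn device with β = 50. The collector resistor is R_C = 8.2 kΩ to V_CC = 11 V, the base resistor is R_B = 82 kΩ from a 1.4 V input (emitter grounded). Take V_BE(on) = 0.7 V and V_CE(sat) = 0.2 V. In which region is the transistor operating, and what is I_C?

Assume active. Base-emitter loop: I_B = (V_BB − V_BE)/R_B = (1.4 − 0.7)/82 = 0.00854 mA.
I_C = β·I_B = 50×0.00854 = 0.427 mA.
V_CE = V_CC − I_C·R_C = 11 − 0.427×8.2 = 7.5 V > V_CE(sat), so the active-region assumption holds.

active; I_C ≈ 0.43 mA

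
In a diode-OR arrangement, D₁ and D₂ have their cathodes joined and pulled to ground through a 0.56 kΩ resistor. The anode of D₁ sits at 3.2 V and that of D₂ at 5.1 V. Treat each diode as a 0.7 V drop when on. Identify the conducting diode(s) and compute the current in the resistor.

Assume both conduct. Then node N would need to be at both 3.2−0.7 = 2.5 V and 5.1−0.7 = 4.4 V, which is impossible.
Assume only D₂ conducts: V_N = 5.1 − 0.7 = 4.4 V, so I_R = 4.4/0.56 = 7.86 mA.
Check D₁: its anode-to-cathode voltage is 3.2 − 4.4 = -1.2 V < 0.7 V, so it is off. The assumption is consistent.

Only D₂ conducts; I_R ≈ 7.9 mA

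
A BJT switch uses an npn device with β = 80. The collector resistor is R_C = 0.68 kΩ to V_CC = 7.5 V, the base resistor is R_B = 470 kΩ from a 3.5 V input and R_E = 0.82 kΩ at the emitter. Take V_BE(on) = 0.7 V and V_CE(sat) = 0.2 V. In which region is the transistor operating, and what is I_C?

Assume active. Base-emitter loop: I_B = (V_BB − V_BE)/(R_B + (β+1)R_E) = (3.5 − 0.7)/(470 + 81×0.82) = 0.00522 mA.
I_C = β·I_B = 80×0.00522 = 0.418 mA.
V_CE = V_CC − I_C·R_C − I_E·R_E = 7.5 − 0.418×0.68 − 0.423×0.82 = 6.87 V > V_CE(sat), so the active-region assumption holds.

active; I_C ≈ 0.42 mA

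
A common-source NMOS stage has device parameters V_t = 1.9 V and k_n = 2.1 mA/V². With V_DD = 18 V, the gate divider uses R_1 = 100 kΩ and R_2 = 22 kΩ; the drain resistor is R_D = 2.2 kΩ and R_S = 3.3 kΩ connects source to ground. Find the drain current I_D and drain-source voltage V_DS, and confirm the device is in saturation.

V_G = V_DD·R_2/(R_1+R_2) = 18×22/122 = 3.25 V.
Assume saturation: I_D = (k_n/2)(V_GS − V_t)² with V_GS = V_G − I_D·R_S = 3.25 − 3.3·I_D.
Substituting gives 11.4·I_D² − 10.3·I_D + 1.9 = 0, with roots I_D = 0.258 or 0.645 mA.
The root I_D = 0.645 mA gives V_GS = 1.12 V ≤ V_t, so take I_D = 0.258 mA.
Then V_GS = 2.4 V and V_DS = V_DD − I_D(R_D+R_S) = 18 − 0.258×5.5 = 16.6 V.
Saturation requires V_DS ≥ V_GS − V_t = 0.495 V; 16.6 ≥ 0.495 ✓.

I_D ≈ 0.26 mA, V_DS ≈ 17 V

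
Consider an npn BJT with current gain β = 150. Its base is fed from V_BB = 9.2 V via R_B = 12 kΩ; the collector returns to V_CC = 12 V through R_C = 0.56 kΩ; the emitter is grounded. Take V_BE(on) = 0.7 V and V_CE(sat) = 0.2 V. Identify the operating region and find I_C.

Assume active: I_B = (9.2 − 0.7)/12 = 0.708 mA, giving I_C = β·I_B = 106 mA.
But then V_CE = 12 − 106×0.56 = -47.5 V < V_CE(sat) = 0.2 V — impossible in the active region.
So the transistor is saturated. With V_CE = 0.2 V, I_C = (V_CC − 0.2)/R_C = 11.8/0.56 = 21.1 mA.
Check: β·I_B = 106 mA > I_C = 21.1 mA, confirming saturation.

saturation; I_C ≈ 21 mA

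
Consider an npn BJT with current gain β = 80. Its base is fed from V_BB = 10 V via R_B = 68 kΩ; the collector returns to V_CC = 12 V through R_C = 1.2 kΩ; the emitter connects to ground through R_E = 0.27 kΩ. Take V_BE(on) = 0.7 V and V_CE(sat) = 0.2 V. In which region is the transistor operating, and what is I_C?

Assume active: I_B = (10 − 0.7)/(68 + 81×0.27) = 0.103 mA, I_C = β·I_B = 8.28 mA.
Then V_CE = 12 − 8.28×1.2 − 8.38×0.27 = -0.198 V < 0.2 V — the active assumption fails.
Re-solve with V_CE = 0.2 V. KCL at the emitter: V_E/R_E = (V_BB−0.7−V_E)/R_B + (V_CC−0.2−V_E)/R_C, giving V_E = 2.19 V.
I_C = (V_CC − 0.2 − V_E)/R_C = (11.8 − 2.19)/1.2 = 8.01 mA.
Check: I_B = (9.3 − 2.19)/68 = 0.105 mA, and β·I_B = 8.36 mA > I_C, confirming saturation.

saturation; I_C ≈ 8 mA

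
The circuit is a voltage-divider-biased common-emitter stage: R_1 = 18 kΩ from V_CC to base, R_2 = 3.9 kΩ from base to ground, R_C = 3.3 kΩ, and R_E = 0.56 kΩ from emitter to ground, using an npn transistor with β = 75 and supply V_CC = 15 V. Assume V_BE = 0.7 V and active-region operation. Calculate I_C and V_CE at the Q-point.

Thevenize the base divider: V_Th = V_CC·R_2/(R_1+R_2) = 15×3.9/21.9 = 2.67 V, R_Th = R_1‖R_2 = 3.21 kΩ.
Base-emitter loop: V_Th = I_B·R_Th + V_BE + (β+1)I_B·R_E, so I_B = (2.67 − 0.7) / (3.21 + 76×0.56) = 0.0431 mA.
I_C = β·I_B = 75×0.0431 = 3.23 mA, and I_E = (β+1)I_B = 3.27 mA.
V_CE = V_CC − I_C·R_C − I_E·R_E = 15 − 3.23×3.3 − 3.27×0.56 = 2.51 V.
V_CE = 2.51 V > 0.2 V confirms active-region operation.

I_C ≈ 3.2 mA, V_CE ≈ 2.5 V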